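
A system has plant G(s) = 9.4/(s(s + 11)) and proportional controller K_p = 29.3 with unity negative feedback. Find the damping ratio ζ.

The closed-loop denominator is s(s+11) + 29.3·9.4 = s² + 11s + 275.4.
So ω_n² = 275.4 ⇒ ω_n = 16.6 rad/s, and ζ = 11/(2ω_n) = 0.331.

ζ = 0.331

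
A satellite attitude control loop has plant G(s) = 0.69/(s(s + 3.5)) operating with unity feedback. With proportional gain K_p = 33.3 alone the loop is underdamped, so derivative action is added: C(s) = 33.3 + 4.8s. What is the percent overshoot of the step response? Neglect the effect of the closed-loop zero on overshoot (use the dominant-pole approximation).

Forward path: (33.3 + 4.8s)·0.69/(s(s+3.5)). The closed-loop characteristic equation is s² + (3.5 + 0.69·4.8)s + 0.69·33.3 = 0.
That is s² + 6.812s + 22.98 = 0, so ω_n = 4.793 rad/s and ζ = 6.812/(2·4.793) = 0.7106.
%OS = 100·exp(−πζ/√(1−ζ²)) = 4.19%.

4.19%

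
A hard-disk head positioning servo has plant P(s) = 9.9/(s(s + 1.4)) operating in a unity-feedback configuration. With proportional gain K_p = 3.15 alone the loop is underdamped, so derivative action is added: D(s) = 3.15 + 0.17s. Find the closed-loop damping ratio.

ζ = 0.276

Forward path: (3.15 + 0.17s)·9.9/(s(s+1.4)). The closed-loop characteristic equation is s² + (1.4 + 9.9·0.17)s + 9.9·3.15 = 0.
That is s² + 3.083s + 31.18 = 0, so ω_n = 5.584 rad/s and ζ = 3.083/(2·5.584) = 0.276.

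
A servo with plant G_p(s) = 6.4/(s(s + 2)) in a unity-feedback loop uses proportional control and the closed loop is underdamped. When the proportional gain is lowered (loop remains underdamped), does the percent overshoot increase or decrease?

decrease

ζ = 2/(2√(6.4K_p)) rises as K_p falls; higher damping means less overshoot.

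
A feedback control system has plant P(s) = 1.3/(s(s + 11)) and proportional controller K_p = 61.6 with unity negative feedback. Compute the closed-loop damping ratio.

ζ = 0.615

The closed-loop denominator is s(s+11) + 61.6·1.3 = s² + 11s + 80.08.
Matching s² + 2ζω_n s + ω_n²: ω_n = √80.08 = 8.949 rad/s and 2ζω_n = 11, so ζ = 11/(2·8.949) = 0.615.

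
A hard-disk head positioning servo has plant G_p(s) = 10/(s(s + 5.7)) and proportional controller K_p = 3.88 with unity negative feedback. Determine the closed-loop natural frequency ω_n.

ω_n = 6.23 rad/s

1 + K_p·G_p(s) = 0 gives s² + 5.7s + 38.8 = 0.
So ω_n² = 38.8 ⇒ ω_n = 6.229 rad/s, and ζ = 5.7/(2ω_n) = 0.458.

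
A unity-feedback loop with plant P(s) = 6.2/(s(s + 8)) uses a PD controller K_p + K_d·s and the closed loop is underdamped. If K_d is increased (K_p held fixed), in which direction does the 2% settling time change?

decrease

Characteristic equation s² + (8 + 6.2K_d)s + 6.2K_p = 0: raising K_d increases ζω_n = (8+6.2K_d)/2 while the loop stays underdamped, so T_s ≈ 4/(ζω_n) decreases.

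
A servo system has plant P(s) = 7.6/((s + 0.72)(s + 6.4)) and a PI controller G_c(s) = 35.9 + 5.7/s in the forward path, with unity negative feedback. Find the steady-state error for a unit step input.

0

The open loop G_c(s)P(s) has a pole at the origin (type 1), so the static position error constant is infinite and e_ss = 1/(1+∞) = 0.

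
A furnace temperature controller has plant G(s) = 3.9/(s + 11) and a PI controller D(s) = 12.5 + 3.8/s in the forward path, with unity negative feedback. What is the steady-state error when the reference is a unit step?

The open loop D(s)G(s) has a pole at the origin (type 1), so the static position error constant is infinite and e_ss = 1/(1+∞) = 0.

0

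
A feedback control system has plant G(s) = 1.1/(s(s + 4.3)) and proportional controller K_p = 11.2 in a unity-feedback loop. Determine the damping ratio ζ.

1 + K_p·G(s) = 0 gives s² + 4.3s + 12.32 = 0.
So ω_n² = 12.32 ⇒ ω_n = 3.51 rad/s, and ζ = 4.3/(2ω_n) = 0.613.

ζ = 0.613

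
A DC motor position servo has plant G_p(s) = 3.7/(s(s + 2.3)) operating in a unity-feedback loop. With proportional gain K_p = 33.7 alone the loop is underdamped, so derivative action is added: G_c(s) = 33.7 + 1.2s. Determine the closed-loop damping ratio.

ζ = 0.302

Forward path: (33.7 + 1.2s)·3.7/(s(s+2.3)). The closed-loop characteristic equation is s² + (2.3 + 3.7·1.2)s + 3.7·33.7 = 0.
That is s² + 6.74s + 124.7 = 0, so ω_n = 11.17 rad/s and ζ = 6.74/(2·11.17) = 0.3018.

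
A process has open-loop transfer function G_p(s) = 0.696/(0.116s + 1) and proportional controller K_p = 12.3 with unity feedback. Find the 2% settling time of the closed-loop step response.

Closed loop: T(s) = K_p·G_p/(1+K_p·G_p) = 8.561/(0.116s + 1 + 8.561), with pole at s = −(1 + 8.561)/0.116 = −82.42.
τ = 1/82.42 = 0.01213 s, so 2% settling time ≈ 4τ = 0.0485 s.

T_s ≈ 0.0485 s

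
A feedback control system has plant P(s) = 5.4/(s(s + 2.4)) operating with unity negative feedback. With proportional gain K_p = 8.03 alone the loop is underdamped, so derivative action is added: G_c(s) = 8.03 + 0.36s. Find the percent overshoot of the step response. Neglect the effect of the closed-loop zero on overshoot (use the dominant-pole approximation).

Forward path: (8.03 + 0.36s)·5.4/(s(s+2.4)). The closed-loop characteristic equation is s² + (2.4 + 5.4·0.36)s + 5.4·8.03 = 0.
That is s² + 4.344s + 43.36 = 0, so ω_n = 6.585 rad/s and ζ = 4.344/(2·6.585) = 0.3298.
%OS = 100·exp(−πζ/√(1−ζ²)) = 33.4%.

33.4%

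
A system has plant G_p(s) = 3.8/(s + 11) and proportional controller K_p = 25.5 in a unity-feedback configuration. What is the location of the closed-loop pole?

s = -107.9

Closed-loop transfer function: T(s) = K_p·G_p(s)/(1 + K_p·G_p(s)) = 96.9/(s + 11 + 96.9) = 96.9/(s + 107.9).
The closed-loop pole is at s = −107.9.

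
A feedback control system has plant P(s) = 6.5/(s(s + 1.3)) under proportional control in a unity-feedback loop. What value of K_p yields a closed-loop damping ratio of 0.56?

Closed-loop characteristic equation: s² + 1.3s + K_p·6.5 = 0.
So ω_n = √(6.5K_p) and 2ζω_n = 1.3, giving ζ = 1.3/(2√(6.5K_p)).
Setting ζ = 0.56: √(6.5K_p) = 1.3/(2·0.56) = 1.161, so K_p = 1.347/6.5 = 0.207.

K_p = 0.207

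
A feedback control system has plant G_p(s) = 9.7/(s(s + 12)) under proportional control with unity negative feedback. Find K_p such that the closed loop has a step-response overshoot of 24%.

K_p = 21.7

From %OS = 100·exp(−πζ/√(1−ζ²)) = 24%, ζ = −ln(0.24)/√(π²+ln²(0.24)) = 0.4136.
Characteristic equation s² + 12s + 9.7K_p = 0 gives ζ = 12/(2√(9.7K_p)).
Setting ζ = 0.4136: √(9.7K_p) = 12/(2·0.4136) = 14.51, so K_p = 210.5/9.7 = 21.7.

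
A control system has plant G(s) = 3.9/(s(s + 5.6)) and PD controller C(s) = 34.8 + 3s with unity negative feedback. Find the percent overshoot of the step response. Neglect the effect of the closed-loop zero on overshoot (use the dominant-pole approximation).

3.07%

Forward path: (34.8 + 3s)·3.9/(s(s+5.6)). The closed-loop characteristic equation is s² + (5.6 + 3.9·3)s + 3.9·34.8 = 0.
That is s² + 17.3s + 135.7 = 0, so ω_n = 11.65 rad/s and ζ = 17.3/(2·11.65) = 0.7425.
%OS = 100·exp(−πζ/√(1−ζ²)) = 3.07%.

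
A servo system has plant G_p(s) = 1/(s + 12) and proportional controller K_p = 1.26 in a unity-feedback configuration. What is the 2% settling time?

T_s ≈ 0.302 s

Closed-loop transfer function: T(s) = K_p·G_p(s)/(1 + K_p·G_p(s)) = 1.26/(s + 12 + 1.26) = 1.26/(s + 13.26).
Time constant τ = 1/13.26 = 0.07541 s, so the 2% settling time is about 4τ = 0.302 s.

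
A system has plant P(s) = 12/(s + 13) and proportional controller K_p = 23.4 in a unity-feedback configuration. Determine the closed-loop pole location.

Closed-loop transfer function: T(s) = K_p·P(s)/(1 + K_p·P(s)) = 280.8/(s + 13 + 280.8) = 280.8/(s + 293.8).
The closed-loop pole is at s = −293.8.

s = -293.8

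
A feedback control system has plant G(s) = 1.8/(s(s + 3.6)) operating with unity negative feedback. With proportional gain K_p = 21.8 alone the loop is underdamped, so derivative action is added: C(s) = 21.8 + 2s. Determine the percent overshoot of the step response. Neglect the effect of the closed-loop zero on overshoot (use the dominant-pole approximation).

11%

Forward path: (21.8 + 2s)·1.8/(s(s+3.6)). The closed-loop characteristic equation is s² + (3.6 + 1.8·2)s + 1.8·21.8 = 0.
That is s² + 7.2s + 39.24 = 0, so ω_n = 6.264 rad/s and ζ = 7.2/(2·6.264) = 0.5747.
%OS = 100·exp(−πζ/√(1−ζ²)) = 11%.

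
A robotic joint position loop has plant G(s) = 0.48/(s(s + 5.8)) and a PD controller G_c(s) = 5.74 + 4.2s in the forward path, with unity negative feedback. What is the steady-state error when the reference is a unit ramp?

The loop has one pole at the origin (type 1). Velocity error constant K_v = lim_{s→0} s·G_c(s)G(s) = 5.74·0.48/5.8 = 0.475.
Steady-state error to a unit ramp: e_ss = 1/K_v = 2.11.

2.11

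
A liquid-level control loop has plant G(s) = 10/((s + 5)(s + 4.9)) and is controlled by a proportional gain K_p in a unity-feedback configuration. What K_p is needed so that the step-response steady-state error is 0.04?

The loop is type 0, so e_ss(step) = 1/(1 + K_pos) with K_pos = K_p·G(0).
G(0) = 0.4082. Require 1/(1 + K_p·0.4082) = 0.04, so 1 + 0.4082·K_p = 25.
K_p = (25 − 1)/0.4082 = 58.8.

K_p = 58.8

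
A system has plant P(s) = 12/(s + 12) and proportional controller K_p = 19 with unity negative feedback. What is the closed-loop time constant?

τ = 0.00417 s

Closed-loop transfer function: T(s) = K_p·P(s)/(1 + K_p·P(s)) = 228/(s + 12 + 228) = 228/(s + 240).
Time constant τ = 1/240 = 0.00417 s.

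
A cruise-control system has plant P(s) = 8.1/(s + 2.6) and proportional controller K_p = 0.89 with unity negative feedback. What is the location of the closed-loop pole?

s = -9.809

Closed-loop transfer function: T(s) = K_p·P(s)/(1 + K_p·P(s)) = 7.209/(s + 2.6 + 7.209) = 7.209/(s + 9.809).
The closed-loop pole is at s = −9.809.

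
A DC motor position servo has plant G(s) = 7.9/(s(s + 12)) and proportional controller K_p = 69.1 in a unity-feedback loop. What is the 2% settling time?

The closed-loop denominator s² + 12s + 545.9 gives ω_n = √545.9 = 23.36 and ζ = 12/(2ω_n) = 0.2568.
2% settling time T_s ≈ 4/(ζω_n) = 4/6 = 0.667 s.

T_s ≈ 0.667 s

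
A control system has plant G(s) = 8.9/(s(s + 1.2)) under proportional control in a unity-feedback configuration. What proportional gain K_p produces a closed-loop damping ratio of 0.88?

Closed-loop characteristic equation: s² + 1.2s + K_p·8.9 = 0.
So ω_n = √(8.9K_p) and 2ζω_n = 1.2, giving ζ = 1.2/(2√(8.9K_p)).
Setting ζ = 0.88: √(8.9K_p) = 1.2/(2·0.88) = 0.6818, so K_p = 0.4649/8.9 = 0.0522.

K_p = 0.0522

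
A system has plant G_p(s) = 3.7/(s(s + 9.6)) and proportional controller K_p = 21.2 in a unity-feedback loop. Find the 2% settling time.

From 1 + K_pG_p(s) = 0: s² + 9.6s + 78.44 = 0 ⇒ ω_n = 8.857, ζ = 0.542.
2% settling time T_s ≈ 4/(ζω_n) = 4/4.8 = 0.833 s.

T_s ≈ 0.833 s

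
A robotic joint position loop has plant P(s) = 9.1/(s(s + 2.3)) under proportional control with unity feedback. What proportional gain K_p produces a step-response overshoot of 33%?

K_p = 1.31

From %OS = 100·exp(−πζ/√(1−ζ²)) = 33%, ζ = −ln(0.33)/√(π²+ln²(0.33)) = 0.3328.
Characteristic equation s² + 2.3s + 9.1K_p = 0 gives ζ = 2.3/(2√(9.1K_p)).
Setting ζ = 0.3328: √(9.1K_p) = 2.3/(2·0.3328) = 3.456, so K_p = 11.94/9.1 = 1.31.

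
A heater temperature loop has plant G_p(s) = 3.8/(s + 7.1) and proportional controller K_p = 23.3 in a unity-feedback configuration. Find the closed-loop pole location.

Closed-loop transfer function: T(s) = K_p·G_p(s)/(1 + K_p·G_p(s)) = 88.54/(s + 7.1 + 88.54) = 88.54/(s + 95.64).
The closed-loop pole is at s = −95.64.

s = -95.64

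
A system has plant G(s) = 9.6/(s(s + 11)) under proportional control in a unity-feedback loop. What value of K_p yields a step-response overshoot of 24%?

From %OS = 100·exp(−πζ/√(1−ζ²)) = 24%, ζ = −ln(0.24)/√(π²+ln²(0.24)) = 0.4136.
Characteristic equation s² + 11s + 9.6K_p = 0 gives ζ = 11/(2√(9.6K_p)).
Setting ζ = 0.4136: √(9.6K_p) = 11/(2·0.4136) = 13.3, so K_p = 176.8/9.6 = 18.4.

K_p = 18.4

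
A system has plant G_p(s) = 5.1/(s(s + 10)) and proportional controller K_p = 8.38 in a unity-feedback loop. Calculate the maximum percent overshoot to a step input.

2.4%

The closed-loop denominator s² + 10s + 42.74 gives ω_n = √42.74 = 6.537 and ζ = 10/(2ω_n) = 0.7648.
%OS = 100·exp(−πζ/√(1−ζ²)) = 100·exp(−π·0.7648/√0.415) = 2.4%.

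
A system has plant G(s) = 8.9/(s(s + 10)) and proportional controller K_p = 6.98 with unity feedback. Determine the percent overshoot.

7.59%

From 1 + K_pG(s) = 0: s² + 10s + 62.12 = 0 ⇒ ω_n = 7.882, ζ = 0.6344.
%OS = 100·exp(−πζ/√(1−ζ²)) = 100·exp(−π·0.6344/√0.5976) = 7.59%.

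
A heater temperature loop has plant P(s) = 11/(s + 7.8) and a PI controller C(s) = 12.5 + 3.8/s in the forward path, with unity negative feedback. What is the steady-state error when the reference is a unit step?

The open loop C(s)P(s) has a pole at the origin (type 1), so the static position error constant is infinite and e_ss = 1/(1+∞) = 0.

0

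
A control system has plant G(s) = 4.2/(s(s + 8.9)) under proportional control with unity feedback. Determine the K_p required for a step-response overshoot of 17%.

From %OS = 100·exp(−πζ/√(1−ζ²)) = 17%, ζ = −ln(0.17)/√(π²+ln²(0.17)) = 0.4913.
Characteristic equation s² + 8.9s + 4.2K_p = 0 gives ζ = 8.9/(2√(4.2K_p)).
Setting ζ = 0.4913: √(4.2K_p) = 8.9/(2·0.4913) = 9.058, so K_p = 82.05/4.2 = 19.5.

K_p = 19.5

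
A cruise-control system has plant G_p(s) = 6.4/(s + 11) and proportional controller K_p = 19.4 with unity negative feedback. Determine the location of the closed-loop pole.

Closed-loop transfer function: T(s) = K_p·G_p(s)/(1 + K_p·G_p(s)) = 124.2/(s + 11 + 124.2) = 124.2/(s + 135.2).
The closed-loop pole is at s = −135.2.

s = -135.2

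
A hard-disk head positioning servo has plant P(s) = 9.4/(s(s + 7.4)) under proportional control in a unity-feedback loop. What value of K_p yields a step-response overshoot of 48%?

From %OS = 100·exp(−πζ/√(1−ζ²)) = 48%, ζ = −ln(0.48)/√(π²+ln²(0.48)) = 0.2275.
Characteristic equation s² + 7.4s + 9.4K_p = 0 gives ζ = 7.4/(2√(9.4K_p)).
Setting ζ = 0.2275: √(9.4K_p) = 7.4/(2·0.2275) = 16.26, so K_p = 264.5/9.4 = 28.1.

K_p = 28.1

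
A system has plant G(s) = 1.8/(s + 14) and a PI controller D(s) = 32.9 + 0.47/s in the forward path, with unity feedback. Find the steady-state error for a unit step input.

0

The open loop D(s)G(s) has a pole at the origin (type 1), so the static position error constant is infinite and e_ss = 1/(1+∞) = 0.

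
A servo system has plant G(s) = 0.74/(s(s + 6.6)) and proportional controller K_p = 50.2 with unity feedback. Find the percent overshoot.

13.2%

Closed-loop characteristic equation: s² + 6.6s + 37.15 = 0, so ω_n = 6.095 rad/s and ζ = 6.6/(2·6.095) = 0.5414.
%OS = 100·exp(−πζ/√(1−ζ²)) = 100·exp(−π·0.5414/√0.7068) = 13.2%.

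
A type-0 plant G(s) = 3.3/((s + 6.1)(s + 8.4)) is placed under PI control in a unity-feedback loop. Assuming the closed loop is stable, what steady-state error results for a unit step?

0

The PI controller's integrator makes the forward path type 1, so e_ss to a step is zero.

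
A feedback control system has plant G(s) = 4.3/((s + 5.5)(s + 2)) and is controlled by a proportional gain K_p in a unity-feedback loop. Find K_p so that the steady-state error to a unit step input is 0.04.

The loop is type 0, so e_ss(step) = 1/(1 + K_pos) with K_pos = K_p·G(0).
G(0) = 0.3909. Require 1/(1 + K_p·0.3909) = 0.04, so 1 + 0.3909·K_p = 25.
K_p = (25 − 1)/0.3909 = 61.4.

K_p = 61.4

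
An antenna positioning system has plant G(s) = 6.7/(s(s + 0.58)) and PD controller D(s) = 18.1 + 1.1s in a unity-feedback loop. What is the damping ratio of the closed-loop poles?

Forward path: (18.1 + 1.1s)·6.7/(s(s+0.58)). The closed-loop characteristic equation is s² + (0.58 + 6.7·1.1)s + 6.7·18.1 = 0.
That is s² + 7.95s + 121.3 = 0, so ω_n = 11.01 rad/s and ζ = 7.95/(2·11.01) = 0.361.

ζ = 0.361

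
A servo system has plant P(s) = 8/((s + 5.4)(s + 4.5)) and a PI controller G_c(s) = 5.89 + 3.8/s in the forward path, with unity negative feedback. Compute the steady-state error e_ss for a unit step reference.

The open loop G_c(s)P(s) has a pole at the origin (type 1), so the static position error constant is infinite and e_ss = 1/(1+∞) = 0.

0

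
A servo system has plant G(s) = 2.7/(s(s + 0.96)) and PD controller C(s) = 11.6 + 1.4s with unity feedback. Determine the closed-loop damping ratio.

ζ = 0.423

Forward path: (11.6 + 1.4s)·2.7/(s(s+0.96)). The closed-loop characteristic equation is s² + (0.96 + 2.7·1.4)s + 2.7·11.6 = 0.
That is s² + 4.74s + 31.32 = 0, so ω_n = 5.596 rad/s and ζ = 4.74/(2·5.596) = 0.4235.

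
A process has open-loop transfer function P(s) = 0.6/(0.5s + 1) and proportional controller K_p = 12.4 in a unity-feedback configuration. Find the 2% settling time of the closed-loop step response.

Closed loop: T(s) = K_p·P/(1+K_p·P) = 7.44/(0.5s + 1 + 7.44), with pole at s = −(1 + 7.44)/0.5 = −16.88.
τ = 1/16.88 = 0.05924 s, so 2% settling time ≈ 4τ = 0.237 s.

T_s ≈ 0.237 s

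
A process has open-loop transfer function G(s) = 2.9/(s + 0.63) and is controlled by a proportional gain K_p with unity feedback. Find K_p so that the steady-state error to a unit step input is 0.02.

K_p = 10.6

Steady-state error for a unit step on this type-0 loop is 1/(1 + K_p·G(0)).
G(0) = 4.603. Require 1/(1 + K_p·4.603) = 0.02, so 1 + 4.603·K_p = 50.
K_p = (50 − 1)/4.603 = 10.6.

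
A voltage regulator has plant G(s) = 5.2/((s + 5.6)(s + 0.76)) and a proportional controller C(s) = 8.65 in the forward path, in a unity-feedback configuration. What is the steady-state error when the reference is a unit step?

The loop is type 0. Static position error constant K_pos = C(0)·G(0) = 8.65·1.222 = 10.57.
Steady-state error to a unit step: e_ss = 1/(1+K_pos) = 1/11.57 = 0.0864.

0.0864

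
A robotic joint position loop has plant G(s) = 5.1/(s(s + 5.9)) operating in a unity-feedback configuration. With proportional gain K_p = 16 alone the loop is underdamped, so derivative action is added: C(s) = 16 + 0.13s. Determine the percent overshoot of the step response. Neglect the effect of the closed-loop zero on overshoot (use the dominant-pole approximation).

Forward path: (16 + 0.13s)·5.1/(s(s+5.9)). The closed-loop characteristic equation is s² + (5.9 + 5.1·0.13)s + 5.1·16 = 0.
That is s² + 6.563s + 81.6 = 0, so ω_n = 9.033 rad/s and ζ = 6.563/(2·9.033) = 0.3633.
%OS = 100·exp(−πζ/√(1−ζ²)) = 29.4%.

29.4%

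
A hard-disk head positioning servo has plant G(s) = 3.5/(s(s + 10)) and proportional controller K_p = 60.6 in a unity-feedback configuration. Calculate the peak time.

T_p = 0.23 s

The closed-loop denominator s² + 10s + 212.1 gives ω_n = √212.1 = 14.56 and ζ = 10/(2ω_n) = 0.3433.
Damped frequency ω_d = ω_n√(1−ζ²) = 13.68 rad/s, so peak time T_p = π/ω_d = 0.23 s.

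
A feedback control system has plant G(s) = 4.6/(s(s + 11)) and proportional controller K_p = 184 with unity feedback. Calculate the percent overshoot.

From 1 + K_pG(s) = 0: s² + 11s + 846.4 = 0 ⇒ ω_n = 29.09, ζ = 0.189.
%OS = 100·exp(−πζ/√(1−ζ²)) = 100·exp(−π·0.189/√0.9643) = 54.6%.

54.6%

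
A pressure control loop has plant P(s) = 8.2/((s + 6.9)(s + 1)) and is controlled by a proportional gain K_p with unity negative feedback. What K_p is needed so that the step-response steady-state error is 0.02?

The loop is type 0, so e_ss(step) = 1/(1 + K_pos) with K_pos = K_p·P(0).
P(0) = 1.188. Require 1/(1 + K_p·1.188) = 0.02, so 1 + 1.188·K_p = 50.
K_p = (50 − 1)/1.188 = 41.2.

K_p = 41.2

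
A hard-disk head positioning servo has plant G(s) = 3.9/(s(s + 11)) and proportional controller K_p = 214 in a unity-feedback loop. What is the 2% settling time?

T_s ≈ 0.727 s

From 1 + K_pG(s) = 0: s² + 11s + 834.6 = 0 ⇒ ω_n = 28.89, ζ = 0.1904.
2% settling time T_s ≈ 4/(ζω_n) = 4/5.5 = 0.727 s.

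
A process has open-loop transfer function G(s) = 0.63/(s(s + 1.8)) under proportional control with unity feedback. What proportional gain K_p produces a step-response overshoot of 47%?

From %OS = 100·exp(−πζ/√(1−ζ²)) = 47%, ζ = −ln(0.47)/√(π²+ln²(0.47)) = 0.2337.
Characteristic equation s² + 1.8s + 0.63K_p = 0 gives ζ = 1.8/(2√(0.63K_p)).
Setting ζ = 0.2337: √(0.63K_p) = 1.8/(2·0.2337) = 3.851, so K_p = 14.83/0.63 = 23.5.

K_p = 23.5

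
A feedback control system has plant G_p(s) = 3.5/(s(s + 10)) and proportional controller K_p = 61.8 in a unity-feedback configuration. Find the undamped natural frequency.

ω_n = 14.7 rad/s

With unity feedback the closed-loop characteristic equation is s² + 10s + 61.8·3.5 = s² + 10s + 216.3 = 0.
So ω_n² = 216.3 ⇒ ω_n = 14.71 rad/s, and ζ = 10/(2ω_n) = 0.34.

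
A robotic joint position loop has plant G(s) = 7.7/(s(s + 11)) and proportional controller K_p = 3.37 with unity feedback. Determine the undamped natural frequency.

ω_n = 5.09 rad/s

The closed-loop denominator is s(s+11) + 3.37·7.7 = s² + 11s + 25.95.
So ω_n² = 25.95 ⇒ ω_n = 5.094 rad/s, and ζ = 11/(2ω_n) = 1.08.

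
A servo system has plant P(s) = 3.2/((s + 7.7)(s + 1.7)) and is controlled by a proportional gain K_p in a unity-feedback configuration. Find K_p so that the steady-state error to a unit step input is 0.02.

K_p = 200

The loop is type 0, so e_ss(step) = 1/(1 + K_pos) with K_pos = K_p·P(0).
P(0) = 0.2445. Require 1/(1 + K_p·0.2445) = 0.02, so 1 + 0.2445·K_p = 50.
K_p = (50 − 1)/0.2445 = 200.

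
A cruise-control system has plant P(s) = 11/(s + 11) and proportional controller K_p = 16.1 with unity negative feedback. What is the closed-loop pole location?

Closed-loop transfer function: T(s) = K_p·P(s)/(1 + K_p·P(s)) = 177.1/(s + 11 + 177.1) = 177.1/(s + 188.1).
The closed-loop pole is at s = −188.1.

s = -188.1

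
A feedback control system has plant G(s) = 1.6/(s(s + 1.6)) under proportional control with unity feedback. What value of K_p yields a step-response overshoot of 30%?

From %OS = 100·exp(−πζ/√(1−ζ²)) = 30%, ζ = −ln(0.3)/√(π²+ln²(0.3)) = 0.3579.
Characteristic equation s² + 1.6s + 1.6K_p = 0 gives ζ = 1.6/(2√(1.6K_p)).
Setting ζ = 0.3579: √(1.6K_p) = 1.6/(2·0.3579) = 2.236, so K_p = 4.998/1.6 = 3.12.

K_p = 3.12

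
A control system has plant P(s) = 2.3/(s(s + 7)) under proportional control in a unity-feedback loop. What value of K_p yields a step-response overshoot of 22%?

From %OS = 100·exp(−πζ/√(1−ζ²)) = 22%, ζ = −ln(0.22)/√(π²+ln²(0.22)) = 0.4342.
Characteristic equation s² + 7s + 2.3K_p = 0 gives ζ = 7/(2√(2.3K_p)).
Setting ζ = 0.4342: √(2.3K_p) = 7/(2·0.4342) = 8.061, so K_p = 64.99/2.3 = 28.3.

K_p = 28.3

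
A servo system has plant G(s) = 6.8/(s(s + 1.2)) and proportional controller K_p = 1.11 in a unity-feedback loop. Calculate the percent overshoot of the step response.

49.5%

From 1 + K_pG(s) = 0: s² + 1.2s + 7.548 = 0 ⇒ ω_n = 2.747, ζ = 0.2184.
%OS = 100·exp(−πζ/√(1−ζ²)) = 100·exp(−π·0.2184/√0.9523) = 49.5%.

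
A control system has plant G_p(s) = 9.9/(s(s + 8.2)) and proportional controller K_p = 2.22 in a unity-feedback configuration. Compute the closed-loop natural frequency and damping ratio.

1 + K_p·G_p(s) = 0 gives s² + 8.2s + 21.98 = 0.
So ω_n² = 21.98 ⇒ ω_n = 4.688 rad/s, and ζ = 8.2/(2ω_n) = 0.875.

ω_n = 4.69 rad/s, ζ = 0.875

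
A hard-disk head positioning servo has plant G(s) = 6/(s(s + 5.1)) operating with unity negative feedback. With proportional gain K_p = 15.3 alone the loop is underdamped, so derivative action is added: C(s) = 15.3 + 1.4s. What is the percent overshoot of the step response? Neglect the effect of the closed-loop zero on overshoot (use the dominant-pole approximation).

4.42%

Forward path: (15.3 + 1.4s)·6/(s(s+5.1)). The closed-loop characteristic equation is s² + (5.1 + 6·1.4)s + 6·15.3 = 0.
That is s² + 13.5s + 91.8 = 0, so ω_n = 9.581 rad/s and ζ = 13.5/(2·9.581) = 0.7045.
%OS = 100·exp(−πζ/√(1−ζ²)) = 4.42%.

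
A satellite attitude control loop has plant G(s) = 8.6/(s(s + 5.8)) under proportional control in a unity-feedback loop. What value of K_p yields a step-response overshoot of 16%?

From %OS = 100·exp(−πζ/√(1−ζ²)) = 16%, ζ = −ln(0.16)/√(π²+ln²(0.16)) = 0.5039.
Characteristic equation s² + 5.8s + 8.6K_p = 0 gives ζ = 5.8/(2√(8.6K_p)).
Setting ζ = 0.5039: √(8.6K_p) = 5.8/(2·0.5039) = 5.755, so K_p = 33.13/8.6 = 3.85.

K_p = 3.85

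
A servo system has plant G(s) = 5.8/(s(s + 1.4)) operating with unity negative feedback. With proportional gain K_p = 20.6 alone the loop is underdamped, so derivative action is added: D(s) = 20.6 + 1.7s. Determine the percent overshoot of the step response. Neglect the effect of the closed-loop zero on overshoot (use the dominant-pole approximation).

15.1%

Forward path: (20.6 + 1.7s)·5.8/(s(s+1.4)). The closed-loop characteristic equation is s² + (1.4 + 5.8·1.7)s + 5.8·20.6 = 0.
That is s² + 11.26s + 119.5 = 0, so ω_n = 10.93 rad/s and ζ = 11.26/(2·10.93) = 0.5151.
%OS = 100·exp(−πζ/√(1−ζ²)) = 15.1%.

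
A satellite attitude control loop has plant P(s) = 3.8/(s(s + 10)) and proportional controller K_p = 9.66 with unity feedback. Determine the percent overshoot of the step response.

The closed-loop denominator s² + 10s + 36.71 gives ω_n = √36.71 = 6.059 and ζ = 10/(2ω_n) = 0.8253.
%OS = 100·exp(−πζ/√(1−ζ²)) = 100·exp(−π·0.8253/√0.3189) = 1.01%.

1.01%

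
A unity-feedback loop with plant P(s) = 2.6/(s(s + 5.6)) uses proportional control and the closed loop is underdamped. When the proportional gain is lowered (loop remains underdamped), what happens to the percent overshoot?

ζ = 5.6/(2√(2.6K_p)) rises as K_p falls; higher damping means less overshoot.

decrease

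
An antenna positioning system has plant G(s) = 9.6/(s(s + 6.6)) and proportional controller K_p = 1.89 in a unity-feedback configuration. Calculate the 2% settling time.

The closed-loop denominator s² + 6.6s + 18.14 gives ω_n = √18.14 = 4.26 and ζ = 6.6/(2ω_n) = 0.7747.
2% settling time T_s ≈ 4/(ζω_n) = 4/3.3 = 1.21 s.

T_s ≈ 1.21 s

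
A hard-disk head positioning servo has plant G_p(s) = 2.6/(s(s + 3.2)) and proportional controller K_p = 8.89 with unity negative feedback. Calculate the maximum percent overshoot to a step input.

Closed-loop characteristic equation: s² + 3.2s + 23.11 = 0, so ω_n = 4.808 rad/s and ζ = 3.2/(2·4.808) = 0.3328.
%OS = 100·exp(−πζ/√(1−ζ²)) = 100·exp(−π·0.3328/√0.8892) = 33%.

33%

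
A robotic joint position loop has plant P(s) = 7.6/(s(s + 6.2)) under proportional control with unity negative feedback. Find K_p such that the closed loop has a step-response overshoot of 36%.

K_p = 13.2

From %OS = 100·exp(−πζ/√(1−ζ²)) = 36%, ζ = −ln(0.36)/√(π²+ln²(0.36)) = 0.3093.
Characteristic equation s² + 6.2s + 7.6K_p = 0 gives ζ = 6.2/(2√(7.6K_p)).
Setting ζ = 0.3093: √(7.6K_p) = 6.2/(2·0.3093) = 10.02, so K_p = 100.5/7.6 = 13.2.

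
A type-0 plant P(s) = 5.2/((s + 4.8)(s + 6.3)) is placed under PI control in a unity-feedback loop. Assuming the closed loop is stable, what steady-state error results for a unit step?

0

The PI controller's integrator makes the forward path type 1, so e_ss to a step is zero.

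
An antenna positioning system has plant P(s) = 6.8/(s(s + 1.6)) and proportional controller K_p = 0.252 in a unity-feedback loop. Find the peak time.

The closed-loop denominator s² + 1.6s + 1.714 gives ω_n = √1.714 = 1.309 and ζ = 1.6/(2ω_n) = 0.6111.
Damped frequency ω_d = ω_n√(1−ζ²) = 1.036 rad/s, so peak time T_p = π/ω_d = 3.03 s.

T_p = 3.03 s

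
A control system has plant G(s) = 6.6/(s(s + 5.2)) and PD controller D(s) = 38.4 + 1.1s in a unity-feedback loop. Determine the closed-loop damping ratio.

Forward path: (38.4 + 1.1s)·6.6/(s(s+5.2)). The closed-loop characteristic equation is s² + (5.2 + 6.6·1.1)s + 6.6·38.4 = 0.
That is s² + 12.46s + 253.4 = 0, so ω_n = 15.92 rad/s and ζ = 12.46/(2·15.92) = 0.3913.

ζ = 0.391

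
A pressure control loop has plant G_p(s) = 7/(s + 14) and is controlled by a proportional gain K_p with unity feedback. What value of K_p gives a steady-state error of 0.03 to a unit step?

K_p = 64.7

For a type-0 loop with proportional control, e_ss = 1/(1 + K_p·G_p(0)).
G_p(0) = 0.5. Require 1/(1 + K_p·0.5) = 0.03, so 1 + 0.5·K_p = 33.33.
K_p = (33.33 − 1)/0.5 = 64.7.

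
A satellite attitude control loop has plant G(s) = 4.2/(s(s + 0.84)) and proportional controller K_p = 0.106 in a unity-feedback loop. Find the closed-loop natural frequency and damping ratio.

ω_n = 0.667 rad/s, ζ = 0.629

The closed-loop denominator is s(s+0.84) + 0.106·4.2 = s² + 0.84s + 0.4452.
So ω_n² = 0.4452 ⇒ ω_n = 0.6672 rad/s, and ζ = 0.84/(2ω_n) = 0.629.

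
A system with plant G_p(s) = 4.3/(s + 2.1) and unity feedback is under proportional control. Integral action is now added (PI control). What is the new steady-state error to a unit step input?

Adding integral action puts a pole at s = 0 in the forward path, raising the system type to 1; a type-1 loop has zero steady-state error to a step.

0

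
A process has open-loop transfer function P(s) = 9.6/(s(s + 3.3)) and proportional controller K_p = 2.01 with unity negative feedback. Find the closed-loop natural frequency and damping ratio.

With unity feedback the closed-loop characteristic equation is s² + 3.3s + 2.01·9.6 = s² + 3.3s + 19.3 = 0.
Matching s² + 2ζω_n s + ω_n²: ω_n = √19.3 = 4.393 rad/s and 2ζω_n = 3.3, so ζ = 3.3/(2·4.393) = 0.376.

ω_n = 4.39 rad/s, ζ = 0.376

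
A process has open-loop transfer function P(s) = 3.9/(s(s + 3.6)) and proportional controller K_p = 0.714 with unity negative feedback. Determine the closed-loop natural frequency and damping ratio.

With unity feedback the closed-loop characteristic equation is s² + 3.6s + 0.714·3.9 = s² + 3.6s + 2.785 = 0.
Matching s² + 2ζω_n s + ω_n²: ω_n = √2.785 = 1.669 rad/s and 2ζω_n = 3.6, so ζ = 3.6/(2·1.669) = 1.08.

ω_n = 1.67 rad/s, ζ = 1.08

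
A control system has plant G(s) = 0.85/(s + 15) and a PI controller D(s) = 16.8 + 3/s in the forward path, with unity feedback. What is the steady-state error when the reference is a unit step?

The open loop D(s)G(s) has a pole at the origin (type 1), so the static position error constant is infinite and e_ss = 1/(1+∞) = 0.

0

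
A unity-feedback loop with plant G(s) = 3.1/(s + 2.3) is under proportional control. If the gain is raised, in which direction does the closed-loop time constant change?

Closed-loop pole is at s = −(2.3+K_p·3.1); larger K_p moves it further left, so τ = 1/(2.3+K_p·3.1) decreases.

decrease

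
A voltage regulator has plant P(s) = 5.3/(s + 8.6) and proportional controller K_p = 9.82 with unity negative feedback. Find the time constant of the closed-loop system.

τ = 0.0165 s

Closed-loop transfer function: T(s) = K_p·P(s)/(1 + K_p·P(s)) = 52.05/(s + 8.6 + 52.05) = 52.05/(s + 60.65).
Time constant τ = 1/60.65 = 0.0165 s.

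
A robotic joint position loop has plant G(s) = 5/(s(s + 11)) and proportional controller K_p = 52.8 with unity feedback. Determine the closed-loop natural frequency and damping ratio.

1 + K_p·G(s) = 0 gives s² + 11s + 264 = 0.
Matching s² + 2ζω_n s + ω_n²: ω_n = √264 = 16.25 rad/s and 2ζω_n = 11, so ζ = 11/(2·16.25) = 0.339.

ω_n = 16.2 rad/s, ζ = 0.339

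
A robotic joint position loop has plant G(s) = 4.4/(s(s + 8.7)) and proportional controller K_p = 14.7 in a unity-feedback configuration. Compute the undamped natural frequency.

ω_n = 8.04 rad/s

1 + K_p·G(s) = 0 gives s² + 8.7s + 64.68 = 0.
So ω_n² = 64.68 ⇒ ω_n = 8.042 rad/s, and ζ = 8.7/(2ω_n) = 0.541.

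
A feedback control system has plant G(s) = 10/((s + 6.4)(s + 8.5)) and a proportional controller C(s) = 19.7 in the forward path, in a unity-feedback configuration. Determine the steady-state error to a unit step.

0.216

The loop is type 0. Static position error constant K_pos = C(0)·G(0) = 19.7·0.1838 = 3.621.
Steady-state error to a unit step: e_ss = 1/(1+K_pos) = 1/4.621 = 0.216.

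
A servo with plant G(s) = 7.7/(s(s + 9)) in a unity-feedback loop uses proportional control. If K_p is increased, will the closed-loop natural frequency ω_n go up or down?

ω_n = √(7.7·K_p), which grows with K_p.

increase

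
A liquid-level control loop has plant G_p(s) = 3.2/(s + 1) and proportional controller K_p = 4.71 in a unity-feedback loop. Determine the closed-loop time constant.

Closed-loop transfer function: T(s) = K_p·G_p(s)/(1 + K_p·G_p(s)) = 15.07/(s + 1 + 15.07) = 15.07/(s + 16.07).
Time constant τ = 1/16.07 = 0.0622 s.

τ = 0.0622 s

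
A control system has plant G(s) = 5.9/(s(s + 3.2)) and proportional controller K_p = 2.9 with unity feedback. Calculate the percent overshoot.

The closed-loop denominator s² + 3.2s + 17.11 gives ω_n = √17.11 = 4.136 and ζ = 3.2/(2ω_n) = 0.3868.
%OS = 100·exp(−πζ/√(1−ζ²)) = 100·exp(−π·0.3868/√0.8504) = 26.8%.

26.8%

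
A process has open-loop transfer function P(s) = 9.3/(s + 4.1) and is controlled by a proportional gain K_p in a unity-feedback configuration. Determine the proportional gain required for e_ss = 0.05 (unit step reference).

K_p = 8.38

Steady-state error for a unit step on this type-0 loop is 1/(1 + K_p·P(0)).
P(0) = 2.268. Require 1/(1 + K_p·2.268) = 0.05, so 1 + 2.268·K_p = 20.
K_p = (20 − 1)/2.268 = 8.38.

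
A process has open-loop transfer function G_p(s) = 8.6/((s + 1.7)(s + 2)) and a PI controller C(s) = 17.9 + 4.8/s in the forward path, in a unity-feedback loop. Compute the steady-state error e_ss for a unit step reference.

0

The open loop C(s)G_p(s) has a pole at the origin (type 1), so the static position error constant is infinite and e_ss = 1/(1+∞) = 0.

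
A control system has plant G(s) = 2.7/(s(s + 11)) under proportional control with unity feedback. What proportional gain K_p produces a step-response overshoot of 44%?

From %OS = 100·exp(−πζ/√(1−ζ²)) = 44%, ζ = −ln(0.44)/√(π²+ln²(0.44)) = 0.2528.
Characteristic equation s² + 11s + 2.7K_p = 0 gives ζ = 11/(2√(2.7K_p)).
Setting ζ = 0.2528: √(2.7K_p) = 11/(2·0.2528) = 21.75, so K_p = 473.2/2.7 = 175.

K_p = 175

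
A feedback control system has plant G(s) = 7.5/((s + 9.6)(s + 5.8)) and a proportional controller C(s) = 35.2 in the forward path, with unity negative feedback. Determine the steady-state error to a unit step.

0.174

The loop is type 0. Static position error constant K_pos = C(0)·G(0) = 35.2·0.1347 = 4.741.
Steady-state error to a unit step: e_ss = 1/(1+K_pos) = 1/5.741 = 0.174.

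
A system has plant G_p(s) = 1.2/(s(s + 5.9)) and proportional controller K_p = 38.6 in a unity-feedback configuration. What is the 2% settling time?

Closed-loop characteristic equation: s² + 5.9s + 46.32 = 0, so ω_n = 6.806 rad/s and ζ = 5.9/(2·6.806) = 0.4334.
2% settling time T_s ≈ 4/(ζω_n) = 4/2.95 = 1.36 s.

T_s ≈ 1.36 s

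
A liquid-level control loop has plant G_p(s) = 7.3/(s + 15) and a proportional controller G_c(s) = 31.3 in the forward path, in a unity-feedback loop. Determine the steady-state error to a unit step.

The loop is type 0. Static position error constant K_pos = G_c(0)·G_p(0) = 31.3·0.4867 = 15.23.
Steady-state error to a unit step: e_ss = 1/(1+K_pos) = 1/16.23 = 0.0616.

0.0616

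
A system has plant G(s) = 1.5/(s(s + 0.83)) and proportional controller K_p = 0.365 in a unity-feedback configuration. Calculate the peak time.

T_p = 5.13 s

The closed-loop denominator s² + 0.83s + 0.5475 gives ω_n = √0.5475 = 0.7399 and ζ = 0.83/(2ω_n) = 0.5609.
Damped frequency ω_d = ω_n√(1−ζ²) = 0.6126 rad/s, so peak time T_p = π/ω_d = 5.13 s.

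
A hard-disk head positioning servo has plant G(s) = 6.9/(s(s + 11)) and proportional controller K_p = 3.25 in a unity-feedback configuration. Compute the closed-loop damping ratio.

ζ = 1.16

The closed-loop denominator is s(s+11) + 3.25·6.9 = s² + 11s + 22.43.
Matching s² + 2ζω_n s + ω_n²: ω_n = √22.43 = 4.736 rad/s and 2ζω_n = 11, so ζ = 11/(2·4.736) = 1.16.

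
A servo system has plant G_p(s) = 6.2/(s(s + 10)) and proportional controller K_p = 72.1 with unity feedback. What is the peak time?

T_p = 0.153 s

Closed-loop characteristic equation: s² + 10s + 447 = 0, so ω_n = 21.14 rad/s and ζ = 10/(2·21.14) = 0.2365.
Damped frequency ω_d = ω_n√(1−ζ²) = 20.54 rad/s, so peak time T_p = π/ω_d = 0.153 s.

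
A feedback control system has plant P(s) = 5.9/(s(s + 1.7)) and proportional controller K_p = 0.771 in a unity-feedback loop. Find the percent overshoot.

25.5%

Closed-loop characteristic equation: s² + 1.7s + 4.549 = 0, so ω_n = 2.133 rad/s and ζ = 1.7/(2·2.133) = 0.3985.
%OS = 100·exp(−πζ/√(1−ζ²)) = 100·exp(−π·0.3985/√0.8412) = 25.5%.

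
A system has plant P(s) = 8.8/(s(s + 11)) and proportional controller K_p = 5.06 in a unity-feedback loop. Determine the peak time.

T_p = 0.831 s

The closed-loop denominator s² + 11s + 44.53 gives ω_n = √44.53 = 6.673 and ζ = 11/(2ω_n) = 0.8242.
Damped frequency ω_d = ω_n√(1−ζ²) = 3.779 rad/s, so peak time T_p = π/ω_d = 0.831 s.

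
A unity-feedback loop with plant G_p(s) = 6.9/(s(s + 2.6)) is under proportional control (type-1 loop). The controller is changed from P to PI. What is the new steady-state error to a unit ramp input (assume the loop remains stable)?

0

The integrator raises the loop to type 2, so K_v → ∞ and e_ss to a ramp is zero.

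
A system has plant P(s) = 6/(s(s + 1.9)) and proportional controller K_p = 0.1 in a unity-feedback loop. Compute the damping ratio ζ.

1 + K_p·P(s) = 0 gives s² + 1.9s + 0.6 = 0.
Matching s² + 2ζω_n s + ω_n²: ω_n = √0.6 = 0.7746 rad/s and 2ζω_n = 1.9, so ζ = 1.9/(2·0.7746) = 1.23.

ζ = 1.23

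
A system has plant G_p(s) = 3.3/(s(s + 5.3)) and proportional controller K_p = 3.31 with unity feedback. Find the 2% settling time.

From 1 + K_pG_p(s) = 0: s² + 5.3s + 10.92 = 0 ⇒ ω_n = 3.305, ζ = 0.8018.
2% settling time T_s ≈ 4/(ζω_n) = 4/2.65 = 1.51 s.

T_s ≈ 1.51 s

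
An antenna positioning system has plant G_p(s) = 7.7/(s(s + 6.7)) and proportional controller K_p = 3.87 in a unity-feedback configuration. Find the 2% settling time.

Closed-loop characteristic equation: s² + 6.7s + 29.8 = 0, so ω_n = 5.459 rad/s and ζ = 6.7/(2·5.459) = 0.6137.
2% settling time T_s ≈ 4/(ζω_n) = 4/3.35 = 1.19 s.

T_s ≈ 1.19 s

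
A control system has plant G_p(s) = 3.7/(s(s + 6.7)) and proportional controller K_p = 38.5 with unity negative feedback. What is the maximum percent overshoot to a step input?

The closed-loop denominator s² + 6.7s + 142.5 gives ω_n = √142.5 = 11.94 and ζ = 6.7/(2ω_n) = 0.2807.
%OS = 100·exp(−πζ/√(1−ζ²)) = 100·exp(−π·0.2807/√0.9212) = 39.9%.

39.9%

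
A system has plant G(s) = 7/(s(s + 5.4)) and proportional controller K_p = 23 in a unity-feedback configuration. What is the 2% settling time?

From 1 + K_pG(s) = 0: s² + 5.4s + 161 = 0 ⇒ ω_n = 12.69, ζ = 0.2128.
2% settling time T_s ≈ 4/(ζω_n) = 4/2.7 = 1.48 s.

T_s ≈ 1.48 s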